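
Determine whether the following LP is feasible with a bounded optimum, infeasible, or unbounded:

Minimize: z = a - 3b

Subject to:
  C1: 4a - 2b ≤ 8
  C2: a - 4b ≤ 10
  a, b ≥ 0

Unbounded (objective can decrease without bound)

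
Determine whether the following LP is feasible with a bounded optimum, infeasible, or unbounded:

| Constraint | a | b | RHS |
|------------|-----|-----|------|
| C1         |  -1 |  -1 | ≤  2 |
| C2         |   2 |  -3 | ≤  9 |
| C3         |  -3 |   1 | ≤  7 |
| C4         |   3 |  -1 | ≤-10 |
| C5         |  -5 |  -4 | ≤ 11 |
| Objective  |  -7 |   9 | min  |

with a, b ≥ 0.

Infeasible (no feasible solution exists)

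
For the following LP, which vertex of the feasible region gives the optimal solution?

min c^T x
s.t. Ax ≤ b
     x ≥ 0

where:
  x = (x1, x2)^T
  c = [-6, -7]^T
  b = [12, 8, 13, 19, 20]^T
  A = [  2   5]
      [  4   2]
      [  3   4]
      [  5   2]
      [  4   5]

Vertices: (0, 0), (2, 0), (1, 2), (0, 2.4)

Evaluate the objective at each vertex of the feasible region:
  z(0, 0) = 0
  z(2, 0) = -12
  z(1, 2) = -20  ←
  z(0, 2.4) = -16.8
The minimum is at x1 = 1, x2 = 2.

(1, 2)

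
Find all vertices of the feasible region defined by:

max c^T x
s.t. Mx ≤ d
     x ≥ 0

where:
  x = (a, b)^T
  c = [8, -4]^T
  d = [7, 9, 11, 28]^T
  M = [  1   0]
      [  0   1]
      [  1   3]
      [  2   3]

(0, 0), (7, 0), (7, 1.333), (0, 3.667)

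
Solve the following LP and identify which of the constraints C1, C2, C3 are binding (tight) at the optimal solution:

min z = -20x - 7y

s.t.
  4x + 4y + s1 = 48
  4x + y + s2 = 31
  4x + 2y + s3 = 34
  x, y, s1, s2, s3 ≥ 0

At x = 7, y = 3, compute slack b - a·x for each constraint:
  C1: 48 − 40 = 8  (slack)
  C2: 31 − 31 = 0  (binding)
  C3: 34 − 34 = 0  (binding)

Optimal: x = 7, y = 3
Binding: C2, C3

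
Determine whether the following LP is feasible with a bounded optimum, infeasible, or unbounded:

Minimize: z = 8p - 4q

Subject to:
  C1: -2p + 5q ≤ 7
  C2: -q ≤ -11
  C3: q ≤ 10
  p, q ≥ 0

Infeasible (no feasible solution exists)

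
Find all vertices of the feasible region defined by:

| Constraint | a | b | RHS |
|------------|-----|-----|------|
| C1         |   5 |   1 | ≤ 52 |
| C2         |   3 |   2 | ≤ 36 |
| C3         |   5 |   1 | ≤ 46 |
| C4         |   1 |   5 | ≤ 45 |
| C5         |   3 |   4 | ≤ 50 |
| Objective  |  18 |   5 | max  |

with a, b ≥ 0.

(0, 0), (9.2, 0), (8, 6), (7.333, 7), (6.364, 7.727), (0, 9)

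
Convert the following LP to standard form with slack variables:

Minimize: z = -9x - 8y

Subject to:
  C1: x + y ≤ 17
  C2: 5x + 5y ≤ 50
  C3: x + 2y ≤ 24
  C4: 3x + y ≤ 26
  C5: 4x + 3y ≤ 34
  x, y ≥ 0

min z = -9x - 8y

s.t.
  x + y + s1 = 17
  5x + 5y + s2 = 50
  x + 2y + s3 = 24
  3x + y + s4 = 26
  4x + 3y + s5 = 34
  x, y, s1, s2, s3, s4, s5 ≥ 0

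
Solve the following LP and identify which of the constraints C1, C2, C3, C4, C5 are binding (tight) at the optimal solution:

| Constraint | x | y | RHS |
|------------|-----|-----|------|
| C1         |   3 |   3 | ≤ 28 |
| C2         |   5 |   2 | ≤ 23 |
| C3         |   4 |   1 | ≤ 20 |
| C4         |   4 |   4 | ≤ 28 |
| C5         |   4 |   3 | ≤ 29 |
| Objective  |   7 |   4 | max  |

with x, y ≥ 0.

At x = 3, y = 4, compute slack b - a·x for each constraint:
  C1: 28 − 21 = 7  (slack)
  C2: 23 − 23 = 0  (binding)
  C3: 20 − 16 = 4  (slack)
  C4: 28 − 28 = 0  (binding)
  C5: 29 − 24 = 5  (slack)

Optimal: x = 3, y = 4
Binding: C2, C4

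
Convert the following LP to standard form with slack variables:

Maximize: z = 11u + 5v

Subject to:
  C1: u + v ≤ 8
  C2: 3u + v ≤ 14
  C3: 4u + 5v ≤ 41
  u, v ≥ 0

max z = 11u + 5v

s.t.
  u + v + s1 = 8
  3u + v + s2 = 14
  4u + 5v + s3 = 41
  u, v, s1, s2, s3 ≥ 0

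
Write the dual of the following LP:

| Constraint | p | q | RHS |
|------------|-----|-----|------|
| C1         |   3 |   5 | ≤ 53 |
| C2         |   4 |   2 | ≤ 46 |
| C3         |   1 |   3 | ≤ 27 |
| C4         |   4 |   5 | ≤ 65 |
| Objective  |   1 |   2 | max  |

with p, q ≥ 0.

Primal max cᵀx s.t. Ax ≤ b, x ≥ 0  →  Dual min bᵀy s.t. Aᵀy ≥ c, y ≥ 0.

Minimize: z = 53y1 + 46y2 + 27y3 + 65y4

Subject to:
  3y1 + 4y2 + y3 + 4y4 ≥ 1
  5y1 + 2y2 + 3y3 + 5y4 ≥ 2
  y1, y2, y3, y4 ≥ 0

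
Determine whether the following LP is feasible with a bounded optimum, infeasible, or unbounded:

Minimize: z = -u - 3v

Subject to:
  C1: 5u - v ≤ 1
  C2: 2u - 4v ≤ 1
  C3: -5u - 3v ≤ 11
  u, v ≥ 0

Unbounded (objective can decrease without bound)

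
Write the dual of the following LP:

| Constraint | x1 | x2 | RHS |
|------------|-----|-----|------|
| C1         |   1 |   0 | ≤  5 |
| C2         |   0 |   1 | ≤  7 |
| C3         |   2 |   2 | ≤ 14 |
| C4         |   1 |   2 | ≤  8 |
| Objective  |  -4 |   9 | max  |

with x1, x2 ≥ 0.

Primal max cᵀx s.t. Ax ≤ b, x ≥ 0  →  Dual min bᵀy s.t. Aᵀy ≥ c, y ≥ 0.

Minimize: z = 5y1 + 7y2 + 14y3 + 8y4

Subject to:
  y1 + 2y3 + y4 ≥ -4
  y2 + 2y3 + 2y4 ≥ 9
  y1, y2, y3, y4 ≥ 0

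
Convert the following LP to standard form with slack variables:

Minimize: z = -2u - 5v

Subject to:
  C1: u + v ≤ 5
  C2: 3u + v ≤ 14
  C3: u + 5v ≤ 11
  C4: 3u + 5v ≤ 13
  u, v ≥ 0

min z = -2u - 5v

s.t.
  u + v + s1 = 5
  3u + v + s2 = 14
  u + 5v + s3 = 11
  3u + 5v + s4 = 13
  u, v, s1, s2, s3, s4 ≥ 0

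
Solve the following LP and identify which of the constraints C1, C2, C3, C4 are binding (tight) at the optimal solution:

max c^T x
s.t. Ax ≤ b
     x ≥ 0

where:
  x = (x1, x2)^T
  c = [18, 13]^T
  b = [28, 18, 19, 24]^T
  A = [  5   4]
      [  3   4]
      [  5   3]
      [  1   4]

At x1 = 2, x2 = 3, compute slack b - a·x for each constraint:
  C1: 28 − 22 = 6  (slack)
  C2: 18 − 18 = 0  (binding)
  C3: 19 − 19 = 0  (binding)
  C4: 24 − 14 = 10  (slack)

Optimal: x1 = 2, x2 = 3
Binding: C2, C3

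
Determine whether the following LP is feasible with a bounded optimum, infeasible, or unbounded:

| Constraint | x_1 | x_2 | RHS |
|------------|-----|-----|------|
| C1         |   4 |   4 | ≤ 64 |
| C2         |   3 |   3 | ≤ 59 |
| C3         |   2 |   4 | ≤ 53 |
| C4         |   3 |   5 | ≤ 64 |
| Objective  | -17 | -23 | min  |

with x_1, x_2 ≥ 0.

Feasible with a bounded optimal solution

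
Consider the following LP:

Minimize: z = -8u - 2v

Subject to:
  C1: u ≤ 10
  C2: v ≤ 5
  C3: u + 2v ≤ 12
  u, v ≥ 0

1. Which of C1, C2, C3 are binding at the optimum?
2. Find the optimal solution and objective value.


1. C1, C3
2. u = 10, v = 1, z = -82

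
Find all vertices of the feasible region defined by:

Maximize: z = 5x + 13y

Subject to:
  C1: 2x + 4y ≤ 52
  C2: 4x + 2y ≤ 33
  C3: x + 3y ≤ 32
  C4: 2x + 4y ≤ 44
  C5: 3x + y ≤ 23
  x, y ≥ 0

(0, 0), (7.667, 0), (6.5, 3.5), (3.667, 9.167), (2, 10), (0, 10.67)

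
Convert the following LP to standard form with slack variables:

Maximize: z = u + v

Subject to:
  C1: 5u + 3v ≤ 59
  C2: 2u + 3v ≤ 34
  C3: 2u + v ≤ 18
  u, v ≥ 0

max z = u + v

s.t.
  5u + 3v + s1 = 59
  2u + 3v + s2 = 34
  2u + v + s3 = 18
  u, v, s1, s2, s3 ≥ 0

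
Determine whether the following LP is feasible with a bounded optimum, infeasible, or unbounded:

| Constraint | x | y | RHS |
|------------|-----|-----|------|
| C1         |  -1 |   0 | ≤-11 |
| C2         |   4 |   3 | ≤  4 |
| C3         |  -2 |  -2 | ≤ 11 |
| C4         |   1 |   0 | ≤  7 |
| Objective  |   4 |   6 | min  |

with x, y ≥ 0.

Infeasible (no feasible solution exists)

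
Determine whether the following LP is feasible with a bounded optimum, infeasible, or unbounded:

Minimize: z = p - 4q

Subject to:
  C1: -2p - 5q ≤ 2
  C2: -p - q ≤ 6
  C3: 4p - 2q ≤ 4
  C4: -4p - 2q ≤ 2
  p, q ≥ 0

Unbounded (objective can decrease without bound)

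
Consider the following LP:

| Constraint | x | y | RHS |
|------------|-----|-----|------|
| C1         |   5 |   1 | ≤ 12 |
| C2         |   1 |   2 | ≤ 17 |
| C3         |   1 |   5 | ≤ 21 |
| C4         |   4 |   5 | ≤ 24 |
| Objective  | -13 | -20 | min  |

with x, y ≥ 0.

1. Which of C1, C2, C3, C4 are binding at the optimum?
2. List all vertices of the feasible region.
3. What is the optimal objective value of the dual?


1. C3, C4
2. (0, 0), (2.4, 0), (1.714, 3.429), (1, 4), (0, 4.2)
3. -93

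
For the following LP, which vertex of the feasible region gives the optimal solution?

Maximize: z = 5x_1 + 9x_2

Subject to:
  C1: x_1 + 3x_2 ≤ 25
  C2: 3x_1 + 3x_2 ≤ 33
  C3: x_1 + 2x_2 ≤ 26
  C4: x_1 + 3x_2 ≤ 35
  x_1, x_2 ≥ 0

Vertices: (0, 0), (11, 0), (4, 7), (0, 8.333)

Evaluate the objective at each vertex of the feasible region:
  z(0, 0) = 0
  z(11, 0) = 55
  z(4, 7) = 83  ←
  z(0, 8.333) = 75
The maximum is at x_1 = 4, x_2 = 7.

(4, 7)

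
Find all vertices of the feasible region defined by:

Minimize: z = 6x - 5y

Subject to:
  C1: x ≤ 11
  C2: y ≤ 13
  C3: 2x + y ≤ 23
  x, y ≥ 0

(0, 0), (11, 0), (11, 1), (5, 13), (0, 13)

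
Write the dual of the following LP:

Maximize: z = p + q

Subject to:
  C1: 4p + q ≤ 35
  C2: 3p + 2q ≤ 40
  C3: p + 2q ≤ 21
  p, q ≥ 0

Primal max cᵀx s.t. Ax ≤ b, x ≥ 0  →  Dual min bᵀy s.t. Aᵀy ≥ c, y ≥ 0.

Minimize: z = 35y1 + 40y2 + 21y3

Subject to:
  4y1 + 3y2 + y3 ≥ 1
  y1 + 2y2 + 2y3 ≥ 1
  y1, y2, y3 ≥ 0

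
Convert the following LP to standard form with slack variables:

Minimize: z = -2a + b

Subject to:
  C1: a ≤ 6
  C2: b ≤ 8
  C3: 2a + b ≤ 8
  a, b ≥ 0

min z = -2a + b

s.t.
  a + s1 = 6
  b + s2 = 8
  2a + b + s3 = 8
  a, b, s1, s2, s3 ≥ 0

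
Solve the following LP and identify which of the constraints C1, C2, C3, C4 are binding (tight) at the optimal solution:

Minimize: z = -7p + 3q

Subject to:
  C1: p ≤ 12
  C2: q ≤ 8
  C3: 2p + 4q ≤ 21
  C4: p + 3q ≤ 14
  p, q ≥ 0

At p = 10.5, q = 0, compute slack b - a·x for each constraint:
  C1: 12 − 10.5 = 1.5  (slack)
  C2: 8 − 0 = 8  (slack)
  C3: 21 − 21 = 0  (binding)
  C4: 14 − 10.5 = 3.5  (slack)

Optimal: p = 10.5, q = 0
Binding: C3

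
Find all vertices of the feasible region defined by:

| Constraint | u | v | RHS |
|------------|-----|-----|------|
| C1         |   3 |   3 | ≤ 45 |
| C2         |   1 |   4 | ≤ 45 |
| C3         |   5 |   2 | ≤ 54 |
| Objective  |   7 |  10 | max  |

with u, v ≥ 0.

(0, 0), (10.8, 0), (8, 7), (5, 10), (0, 11.25)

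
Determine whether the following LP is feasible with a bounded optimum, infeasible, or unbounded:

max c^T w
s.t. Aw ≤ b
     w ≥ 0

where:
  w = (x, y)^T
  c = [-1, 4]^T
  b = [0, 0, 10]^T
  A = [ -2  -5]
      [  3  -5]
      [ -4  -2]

Unbounded (objective can increase without bound)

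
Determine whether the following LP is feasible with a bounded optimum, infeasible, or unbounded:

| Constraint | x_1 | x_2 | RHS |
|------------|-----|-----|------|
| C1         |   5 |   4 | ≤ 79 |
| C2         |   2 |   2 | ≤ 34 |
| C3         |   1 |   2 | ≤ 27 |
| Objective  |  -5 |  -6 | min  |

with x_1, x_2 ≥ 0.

Feasible with a bounded optimal solution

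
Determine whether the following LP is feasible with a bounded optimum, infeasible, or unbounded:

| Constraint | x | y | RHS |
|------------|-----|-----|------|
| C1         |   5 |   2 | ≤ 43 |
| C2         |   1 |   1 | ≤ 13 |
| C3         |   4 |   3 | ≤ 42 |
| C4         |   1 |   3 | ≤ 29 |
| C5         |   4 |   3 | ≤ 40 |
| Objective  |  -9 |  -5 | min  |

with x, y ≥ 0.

Feasible with a bounded optimal solution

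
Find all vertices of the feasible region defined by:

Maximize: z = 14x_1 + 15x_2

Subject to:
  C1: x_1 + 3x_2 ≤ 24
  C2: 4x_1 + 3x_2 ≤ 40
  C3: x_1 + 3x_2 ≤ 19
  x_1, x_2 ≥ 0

(0, 0), (10, 0), (7, 4), (0, 6.333)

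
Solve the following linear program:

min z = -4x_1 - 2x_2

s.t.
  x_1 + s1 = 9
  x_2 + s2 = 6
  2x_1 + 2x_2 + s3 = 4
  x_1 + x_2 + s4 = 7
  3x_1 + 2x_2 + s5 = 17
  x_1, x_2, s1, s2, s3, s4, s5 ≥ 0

Evaluate the objective at each vertex of the feasible region:
  z(0, 0) = 0
  z(2, 0) = -8  ←
  z(0, 2) = -4
The minimum is at x_1 = 2, x_2 = 0.

x_1 = 2, x_2 = 0, z = -8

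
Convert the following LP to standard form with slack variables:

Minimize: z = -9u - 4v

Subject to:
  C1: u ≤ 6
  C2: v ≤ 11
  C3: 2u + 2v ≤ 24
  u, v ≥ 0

min z = -9u - 4v

s.t.
  u + s1 = 6
  v + s2 = 11
  2u + 2v + s3 = 24
  u, v, s1, s2, s3 ≥ 0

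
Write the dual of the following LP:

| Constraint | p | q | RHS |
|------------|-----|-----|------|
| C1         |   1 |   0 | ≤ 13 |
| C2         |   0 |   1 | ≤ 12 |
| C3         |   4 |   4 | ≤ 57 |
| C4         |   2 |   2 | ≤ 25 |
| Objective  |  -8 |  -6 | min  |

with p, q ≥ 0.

Primal min cᵀx s.t. Ax ≤ b, x ≥ 0  →  Dual max −bᵀy s.t. Aᵀy ≥ −c, y ≥ 0.

Maximize: z = -13y1 - 12y2 - 57y3 - 25y4

Subject to:
  y1 + 4y3 + 2y4 ≥ 8
  y2 + 4y3 + 2y4 ≥ 6
  y1, y2, y3, y4 ≥ 0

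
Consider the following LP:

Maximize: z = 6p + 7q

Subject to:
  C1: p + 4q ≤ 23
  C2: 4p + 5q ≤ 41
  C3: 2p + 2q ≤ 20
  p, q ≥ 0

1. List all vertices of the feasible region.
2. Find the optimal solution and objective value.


1. (0, 0), (10, 0), (9, 1), (4.455, 4.636), (0, 5.75)
2. p = 9, q = 1, z = 61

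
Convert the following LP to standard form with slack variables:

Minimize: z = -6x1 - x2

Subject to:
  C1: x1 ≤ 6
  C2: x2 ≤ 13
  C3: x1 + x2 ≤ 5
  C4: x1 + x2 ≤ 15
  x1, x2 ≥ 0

min z = -6x1 - x2

s.t.
  x1 + s1 = 6
  x2 + s2 = 13
  x1 + x2 + s3 = 5
  x1 + x2 + s4 = 15
  x1, x2, s1, s2, s3, s4 ≥ 0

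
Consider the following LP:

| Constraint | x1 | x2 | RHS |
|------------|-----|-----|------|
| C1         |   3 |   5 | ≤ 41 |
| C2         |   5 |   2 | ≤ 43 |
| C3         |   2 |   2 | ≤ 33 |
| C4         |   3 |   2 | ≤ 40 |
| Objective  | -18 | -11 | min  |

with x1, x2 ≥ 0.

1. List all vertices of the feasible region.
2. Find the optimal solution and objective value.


1. (0, 0), (8.6, 0), (7, 4), (0, 8.2)
2. x1 = 7, x2 = 4, z = -170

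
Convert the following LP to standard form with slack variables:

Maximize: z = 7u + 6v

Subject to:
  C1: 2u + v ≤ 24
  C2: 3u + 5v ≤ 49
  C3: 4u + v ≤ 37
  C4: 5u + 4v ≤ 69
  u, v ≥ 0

max z = 7u + 6v

s.t.
  2u + v + s1 = 24
  3u + 5v + s2 = 49
  4u + v + s3 = 37
  5u + 4v + s4 = 69
  u, v, s1, s2, s3, s4 ≥ 0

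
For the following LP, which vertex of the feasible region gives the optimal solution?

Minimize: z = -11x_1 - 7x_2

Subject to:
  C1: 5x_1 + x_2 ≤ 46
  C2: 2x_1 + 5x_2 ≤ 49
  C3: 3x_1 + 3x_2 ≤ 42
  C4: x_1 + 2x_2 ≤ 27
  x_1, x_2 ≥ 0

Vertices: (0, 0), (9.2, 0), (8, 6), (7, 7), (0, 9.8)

Evaluate the objective at each vertex of the feasible region:
  z(0, 0) = 0
  z(9.2, 0) = -101.2
  z(8, 6) = -130  ←
  z(7, 7) = -126
  z(0, 9.8) = -68.6
The minimum is at x_1 = 8, x_2 = 6.

(8, 6)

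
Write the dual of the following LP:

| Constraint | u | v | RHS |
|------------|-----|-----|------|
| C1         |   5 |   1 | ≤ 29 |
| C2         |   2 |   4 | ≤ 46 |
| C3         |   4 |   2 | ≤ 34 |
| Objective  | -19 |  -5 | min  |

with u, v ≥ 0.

Primal min cᵀx s.t. Ax ≤ b, x ≥ 0  →  Dual max −bᵀy s.t. Aᵀy ≥ −c, y ≥ 0.

Maximize: z = -29y1 - 46y2 - 34y3

Subject to:
  5y1 + 2y2 + 4y3 ≥ 19
  y1 + 4y2 + 2y3 ≥ 5
  y1, y2, y3 ≥ 0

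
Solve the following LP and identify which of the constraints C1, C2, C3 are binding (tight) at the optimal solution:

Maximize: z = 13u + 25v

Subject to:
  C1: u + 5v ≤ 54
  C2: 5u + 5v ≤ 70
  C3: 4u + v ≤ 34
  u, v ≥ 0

At u = 4, v = 10, compute slack b - a·x for each constraint:
  C1: 54 − 54 = 0  (binding)
  C2: 70 − 70 = 0  (binding)
  C3: 34 − 26 = 8  (slack)

Optimal: u = 4, v = 10
Binding: C1, C2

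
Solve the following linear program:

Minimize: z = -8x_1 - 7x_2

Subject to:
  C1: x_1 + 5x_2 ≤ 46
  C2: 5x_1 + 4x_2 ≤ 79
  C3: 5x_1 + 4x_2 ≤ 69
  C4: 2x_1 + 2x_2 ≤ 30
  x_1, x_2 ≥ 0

Evaluate the objective at each vertex of the feasible region:
  z(0, 0) = 0
  z(13.8, 0) = -110.4
  z(9, 6) = -114  ←
  z(7.25, 7.75) = -112.2
  z(0, 9.2) = -64.4
The minimum is at x_1 = 9, x_2 = 6.

x_1 = 9, x_2 = 6, z = -114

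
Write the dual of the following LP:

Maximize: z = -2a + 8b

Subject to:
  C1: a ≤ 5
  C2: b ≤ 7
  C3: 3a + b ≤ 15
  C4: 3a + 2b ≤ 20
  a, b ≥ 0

Primal max cᵀx s.t. Ax ≤ b, x ≥ 0  →  Dual min bᵀy s.t. Aᵀy ≥ c, y ≥ 0.

Minimize: z = 5y1 + 7y2 + 15y3 + 20y4

Subject to:
  y1 + 3y3 + 3y4 ≥ -2
  y2 + y3 + 2y4 ≥ 8
  y1, y2, y3, y4 ≥ 0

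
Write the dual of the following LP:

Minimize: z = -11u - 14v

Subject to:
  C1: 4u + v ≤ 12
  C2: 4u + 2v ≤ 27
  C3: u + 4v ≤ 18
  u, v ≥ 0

Primal min cᵀx s.t. Ax ≤ b, x ≥ 0  →  Dual max −bᵀy s.t. Aᵀy ≥ −c, y ≥ 0.

Maximize: z = -12y1 - 27y2 - 18y3

Subject to:
  4y1 + 4y2 + y3 ≥ 11
  y1 + 2y2 + 4y3 ≥ 14
  y1, y2, y3 ≥ 0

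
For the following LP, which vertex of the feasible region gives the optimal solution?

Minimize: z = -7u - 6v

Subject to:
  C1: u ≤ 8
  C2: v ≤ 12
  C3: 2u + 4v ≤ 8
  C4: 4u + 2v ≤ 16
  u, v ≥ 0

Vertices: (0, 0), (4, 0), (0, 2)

Evaluate the objective at each vertex of the feasible region:
  z(0, 0) = 0
  z(4, 0) = -28  ←
  z(0, 2) = -12
The minimum is at u = 4, v = 0.

(4, 0)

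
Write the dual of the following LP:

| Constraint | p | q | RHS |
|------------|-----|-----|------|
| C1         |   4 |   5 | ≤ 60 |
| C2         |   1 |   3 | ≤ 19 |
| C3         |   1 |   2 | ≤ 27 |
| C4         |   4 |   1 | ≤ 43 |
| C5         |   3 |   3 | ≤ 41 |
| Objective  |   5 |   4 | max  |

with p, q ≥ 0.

Primal max cᵀx s.t. Ax ≤ b, x ≥ 0  →  Dual min bᵀy s.t. Aᵀy ≥ c, y ≥ 0.

Minimize: z = 60y1 + 19y2 + 27y3 + 43y4 + 41y5

Subject to:
  4y1 + y2 + y3 + 4y4 + 3y5 ≥ 5
  5y1 + 3y2 + 2y3 + y4 + 3y5 ≥ 4
  y1, y2, y3, y4, y5 ≥ 0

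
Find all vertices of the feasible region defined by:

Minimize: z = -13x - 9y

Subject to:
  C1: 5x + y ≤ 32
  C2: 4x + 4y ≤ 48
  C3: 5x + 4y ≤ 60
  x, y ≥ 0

(0, 0), (6.4, 0), (5, 7), (0, 12)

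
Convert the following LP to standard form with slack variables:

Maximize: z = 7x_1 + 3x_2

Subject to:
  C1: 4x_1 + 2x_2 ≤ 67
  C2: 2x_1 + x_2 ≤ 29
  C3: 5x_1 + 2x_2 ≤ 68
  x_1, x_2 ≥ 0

max z = 7x_1 + 3x_2

s.t.
  4x_1 + 2x_2 + s1 = 67
  2x_1 + x_2 + s2 = 29
  5x_1 + 2x_2 + s3 = 68
  x_1, x_2, s1, s2, s3 ≥ 0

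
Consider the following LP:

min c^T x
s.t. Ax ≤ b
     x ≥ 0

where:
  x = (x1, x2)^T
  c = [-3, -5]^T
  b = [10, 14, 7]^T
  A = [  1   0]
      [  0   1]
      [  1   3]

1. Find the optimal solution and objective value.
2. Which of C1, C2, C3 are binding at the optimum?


1. x1 = 7, x2 = 0, z = -21
2. C3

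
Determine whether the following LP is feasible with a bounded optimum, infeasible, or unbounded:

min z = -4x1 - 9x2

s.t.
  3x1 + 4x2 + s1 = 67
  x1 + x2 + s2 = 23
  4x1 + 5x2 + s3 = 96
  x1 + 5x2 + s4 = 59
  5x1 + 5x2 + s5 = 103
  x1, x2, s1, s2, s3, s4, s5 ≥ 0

Feasible with a bounded optimal solution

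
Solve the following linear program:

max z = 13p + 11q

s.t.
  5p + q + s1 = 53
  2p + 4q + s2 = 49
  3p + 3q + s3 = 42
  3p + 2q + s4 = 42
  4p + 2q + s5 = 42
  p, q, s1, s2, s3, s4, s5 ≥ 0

Evaluate the objective at each vertex of the feasible region:
  z(0, 0) = 0
  z(10.5, 0) = 136.5
  z(7, 7) = 168  ←
  z(3.5, 10.5) = 161
  z(0, 12.25) = 134.8
The maximum is at p = 7, q = 7.

p = 7, q = 7, z = 168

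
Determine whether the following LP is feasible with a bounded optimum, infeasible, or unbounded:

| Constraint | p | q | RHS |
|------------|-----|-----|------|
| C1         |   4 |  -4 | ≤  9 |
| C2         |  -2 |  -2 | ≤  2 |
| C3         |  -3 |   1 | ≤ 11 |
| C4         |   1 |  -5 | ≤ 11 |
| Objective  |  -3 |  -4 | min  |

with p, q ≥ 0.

Unbounded (objective can decrease without bound)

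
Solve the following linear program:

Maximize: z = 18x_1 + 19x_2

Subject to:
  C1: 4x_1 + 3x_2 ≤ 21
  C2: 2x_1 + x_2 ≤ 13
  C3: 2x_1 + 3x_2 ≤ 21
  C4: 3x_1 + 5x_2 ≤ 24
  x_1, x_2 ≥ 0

Evaluate the objective at each vertex of the feasible region:
  z(0, 0) = 0
  z(5.25, 0) = 94.5
  z(3, 3) = 111  ←
  z(0, 4.8) = 91.2
The maximum is at x_1 = 3, x_2 = 3.

x_1 = 3, x_2 = 3, z = 111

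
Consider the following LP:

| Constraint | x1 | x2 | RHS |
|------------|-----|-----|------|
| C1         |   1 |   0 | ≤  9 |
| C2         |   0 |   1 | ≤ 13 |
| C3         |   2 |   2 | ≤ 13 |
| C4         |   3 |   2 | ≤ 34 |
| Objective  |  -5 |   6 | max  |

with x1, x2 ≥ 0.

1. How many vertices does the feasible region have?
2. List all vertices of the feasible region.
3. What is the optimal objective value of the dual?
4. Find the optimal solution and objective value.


1. 3
2. (0, 0), (6.5, 0), (0, 6.5)
3. 39
4. x1 = 0, x2 = 6.5, z = 39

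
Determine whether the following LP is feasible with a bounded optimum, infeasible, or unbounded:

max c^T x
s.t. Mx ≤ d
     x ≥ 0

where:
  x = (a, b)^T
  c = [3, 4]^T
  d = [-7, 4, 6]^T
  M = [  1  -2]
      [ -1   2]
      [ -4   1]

Infeasible (no feasible solution exists)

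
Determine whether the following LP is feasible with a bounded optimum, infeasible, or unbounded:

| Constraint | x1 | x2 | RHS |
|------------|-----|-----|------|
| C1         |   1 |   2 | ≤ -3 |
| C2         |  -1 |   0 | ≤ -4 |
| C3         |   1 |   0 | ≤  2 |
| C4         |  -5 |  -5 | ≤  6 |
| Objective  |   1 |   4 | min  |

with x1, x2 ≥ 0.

Infeasible (no feasible solution exists)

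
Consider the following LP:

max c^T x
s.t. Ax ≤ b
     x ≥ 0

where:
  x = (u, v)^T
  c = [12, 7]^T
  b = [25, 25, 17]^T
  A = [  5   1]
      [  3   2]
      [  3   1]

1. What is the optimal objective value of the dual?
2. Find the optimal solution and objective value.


1. 92
2. u = 3, v = 8, z = 92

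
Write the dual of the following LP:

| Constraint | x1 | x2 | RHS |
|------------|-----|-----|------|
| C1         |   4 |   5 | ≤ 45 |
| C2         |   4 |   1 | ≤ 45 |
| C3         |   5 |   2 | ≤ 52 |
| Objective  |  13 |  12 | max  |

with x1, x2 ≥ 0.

Primal max cᵀx s.t. Ax ≤ b, x ≥ 0  →  Dual min bᵀy s.t. Aᵀy ≥ c, y ≥ 0.

Minimize: z = 45y1 + 45y2 + 52y3

Subject to:
  4y1 + 4y2 + 5y3 ≥ 13
  5y1 + y2 + 2y3 ≥ 12
  y1, y2, y3 ≥ 0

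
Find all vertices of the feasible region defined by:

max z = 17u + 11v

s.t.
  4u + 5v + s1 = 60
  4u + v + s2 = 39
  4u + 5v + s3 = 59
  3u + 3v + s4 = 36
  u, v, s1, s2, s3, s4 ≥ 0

(0, 0), (9.75, 0), (9, 3), (1, 11), (0, 11.8)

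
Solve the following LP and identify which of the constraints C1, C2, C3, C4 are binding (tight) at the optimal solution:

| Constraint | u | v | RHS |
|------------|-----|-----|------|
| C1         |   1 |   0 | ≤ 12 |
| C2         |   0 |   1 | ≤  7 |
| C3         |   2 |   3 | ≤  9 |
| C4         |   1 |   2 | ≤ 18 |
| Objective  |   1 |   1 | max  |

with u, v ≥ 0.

At u = 4.5, v = 0, compute slack b - a·x for each constraint:
  C1: 12 − 4.5 = 7.5  (slack)
  C2: 7 − 0 = 7  (slack)
  C3: 9 − 9 = 0  (binding)
  C4: 18 − 4.5 = 13.5  (slack)

Optimal: u = 4.5, v = 0
Binding: C3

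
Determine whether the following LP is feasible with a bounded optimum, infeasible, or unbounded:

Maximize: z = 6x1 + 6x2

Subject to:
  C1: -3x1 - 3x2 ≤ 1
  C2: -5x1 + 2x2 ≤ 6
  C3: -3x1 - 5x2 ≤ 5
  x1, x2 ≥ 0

Unbounded (objective can increase without bound)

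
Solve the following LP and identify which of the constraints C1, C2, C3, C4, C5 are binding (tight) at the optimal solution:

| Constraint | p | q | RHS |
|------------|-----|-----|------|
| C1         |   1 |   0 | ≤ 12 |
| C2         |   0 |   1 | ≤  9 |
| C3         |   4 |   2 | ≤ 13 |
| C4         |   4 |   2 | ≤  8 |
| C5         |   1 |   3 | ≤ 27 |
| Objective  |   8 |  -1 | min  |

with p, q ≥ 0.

At p = 0, q = 4, compute slack b - a·x for each constraint:
  C1: 12 − 0 = 12  (slack)
  C2: 9 − 4 = 5  (slack)
  C3: 13 − 8 = 5  (slack)
  C4: 8 − 8 = 0  (binding)
  C5: 27 − 12 = 15  (slack)

Optimal: p = 0, q = 4
Binding: C4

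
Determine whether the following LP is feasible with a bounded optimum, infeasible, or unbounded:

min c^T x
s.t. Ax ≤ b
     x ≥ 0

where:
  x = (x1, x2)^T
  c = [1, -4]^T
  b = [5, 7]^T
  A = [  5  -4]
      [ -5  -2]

Unbounded (objective can decrease without bound)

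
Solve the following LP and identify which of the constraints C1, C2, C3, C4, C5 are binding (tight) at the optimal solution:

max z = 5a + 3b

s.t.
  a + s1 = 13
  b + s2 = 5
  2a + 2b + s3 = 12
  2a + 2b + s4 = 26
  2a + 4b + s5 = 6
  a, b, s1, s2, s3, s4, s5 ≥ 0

At a = 3, b = 0, compute slack b - a·x for each constraint:
  C1: 13 − 3 = 10  (slack)
  C2: 5 − 0 = 5  (slack)
  C3: 12 − 6 = 6  (slack)
  C4: 26 − 6 = 20  (slack)
  C5: 6 − 6 = 0  (binding)

Optimal: a = 3, b = 0
Binding: C5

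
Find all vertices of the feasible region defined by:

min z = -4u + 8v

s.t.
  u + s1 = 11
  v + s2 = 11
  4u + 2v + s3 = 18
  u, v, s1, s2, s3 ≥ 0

(0, 0), (4.5, 0), (0, 9)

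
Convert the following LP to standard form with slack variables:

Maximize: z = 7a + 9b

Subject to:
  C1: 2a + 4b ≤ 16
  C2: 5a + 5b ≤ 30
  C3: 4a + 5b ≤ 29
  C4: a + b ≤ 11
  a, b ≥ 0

max z = 7a + 9b

s.t.
  2a + 4b + s1 = 16
  5a + 5b + s2 = 30
  4a + 5b + s3 = 29
  a + b + s4 = 11
  a, b, s1, s2, s3, s4 ≥ 0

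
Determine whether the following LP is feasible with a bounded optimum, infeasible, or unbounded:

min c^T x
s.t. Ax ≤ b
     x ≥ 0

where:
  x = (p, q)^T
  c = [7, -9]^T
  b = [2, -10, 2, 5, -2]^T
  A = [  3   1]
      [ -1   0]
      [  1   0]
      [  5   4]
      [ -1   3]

Infeasible (no feasible solution exists)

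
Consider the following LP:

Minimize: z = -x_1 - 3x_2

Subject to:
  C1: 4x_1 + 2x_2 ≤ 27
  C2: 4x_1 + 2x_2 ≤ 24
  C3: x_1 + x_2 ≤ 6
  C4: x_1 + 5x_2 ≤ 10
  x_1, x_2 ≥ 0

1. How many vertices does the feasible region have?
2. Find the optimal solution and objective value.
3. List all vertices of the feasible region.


1. 4
2. x_1 = 5, x_2 = 1, z = -8
3. (0, 0), (6, 0), (5, 1), (0, 2)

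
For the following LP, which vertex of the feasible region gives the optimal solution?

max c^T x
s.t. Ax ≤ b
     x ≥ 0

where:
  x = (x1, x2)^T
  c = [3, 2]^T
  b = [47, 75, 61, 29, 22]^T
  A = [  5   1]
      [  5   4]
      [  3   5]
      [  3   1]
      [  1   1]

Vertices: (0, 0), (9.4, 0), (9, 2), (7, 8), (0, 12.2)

Evaluate the objective at each vertex of the feasible region:
  z(0, 0) = 0
  z(9.4, 0) = 28.2
  z(9, 2) = 31
  z(7, 8) = 37  ←
  z(0, 12.2) = 24.4
The maximum is at x1 = 7, x2 = 8.

(7, 8)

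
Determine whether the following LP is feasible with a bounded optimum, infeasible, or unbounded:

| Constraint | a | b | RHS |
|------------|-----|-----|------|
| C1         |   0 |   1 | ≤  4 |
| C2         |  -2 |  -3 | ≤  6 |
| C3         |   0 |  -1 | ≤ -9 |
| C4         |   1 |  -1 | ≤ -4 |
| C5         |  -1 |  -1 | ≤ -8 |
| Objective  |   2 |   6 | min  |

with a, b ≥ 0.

Infeasible (no feasible solution exists)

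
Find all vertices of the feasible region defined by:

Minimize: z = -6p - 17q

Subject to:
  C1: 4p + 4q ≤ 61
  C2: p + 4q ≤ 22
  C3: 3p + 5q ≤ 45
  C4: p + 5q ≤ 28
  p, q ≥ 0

(0, 0), (15, 0), (10, 3), (0, 5.5)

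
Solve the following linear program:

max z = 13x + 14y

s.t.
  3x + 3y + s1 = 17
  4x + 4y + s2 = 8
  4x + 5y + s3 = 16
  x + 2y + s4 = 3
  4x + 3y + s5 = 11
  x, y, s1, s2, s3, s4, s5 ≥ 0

Evaluate the objective at each vertex of the feasible region:
  z(0, 0) = 0
  z(2, 0) = 26
  z(1, 1) = 27  ←
  z(0, 1.5) = 21
The maximum is at x = 1, y = 1.

x = 1, y = 1, z = 27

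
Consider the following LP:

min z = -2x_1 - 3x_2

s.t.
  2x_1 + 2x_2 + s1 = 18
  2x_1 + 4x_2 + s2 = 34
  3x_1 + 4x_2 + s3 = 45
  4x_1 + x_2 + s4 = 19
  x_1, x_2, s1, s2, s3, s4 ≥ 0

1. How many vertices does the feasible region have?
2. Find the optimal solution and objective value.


1. 5
2. x_1 = 1, x_2 = 8, z = -26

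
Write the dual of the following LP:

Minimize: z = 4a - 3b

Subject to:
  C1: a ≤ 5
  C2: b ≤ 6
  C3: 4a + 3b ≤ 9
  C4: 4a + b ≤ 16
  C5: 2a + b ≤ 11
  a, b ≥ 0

Primal min cᵀx s.t. Ax ≤ b, x ≥ 0  →  Dual max −bᵀy s.t. Aᵀy ≥ −c, y ≥ 0.

Maximize: z = -5y1 - 6y2 - 9y3 - 16y4 - 11y5

Subject to:
  y1 + 4y3 + 4y4 + 2y5 ≥ -4
  y2 + 3y3 + y4 + y5 ≥ 3
  y1, y2, y3, y4, y5 ≥ 0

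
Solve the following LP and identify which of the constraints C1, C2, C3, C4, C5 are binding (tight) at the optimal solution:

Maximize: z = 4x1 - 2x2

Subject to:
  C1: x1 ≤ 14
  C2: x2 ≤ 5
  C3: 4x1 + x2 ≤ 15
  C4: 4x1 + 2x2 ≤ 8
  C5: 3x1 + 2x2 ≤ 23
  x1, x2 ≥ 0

At x1 = 2, x2 = 0, compute slack b - a·x for each constraint:
  C1: 14 − 2 = 12  (slack)
  C2: 5 − 0 = 5  (slack)
  C3: 15 − 8 = 7  (slack)
  C4: 8 − 8 = 0  (binding)
  C5: 23 − 6 = 17  (slack)

Optimal: x1 = 2, x2 = 0
Binding: C4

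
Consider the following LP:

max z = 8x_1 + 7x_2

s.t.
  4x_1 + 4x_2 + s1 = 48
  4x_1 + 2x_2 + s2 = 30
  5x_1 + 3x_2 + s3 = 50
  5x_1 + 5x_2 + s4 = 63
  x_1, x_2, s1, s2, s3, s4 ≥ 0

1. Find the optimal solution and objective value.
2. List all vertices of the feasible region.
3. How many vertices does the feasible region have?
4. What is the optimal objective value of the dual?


1. x_1 = 3, x_2 = 9, z = 87
2. (0, 0), (7.5, 0), (3, 9), (0, 12)
3. 4
4. 87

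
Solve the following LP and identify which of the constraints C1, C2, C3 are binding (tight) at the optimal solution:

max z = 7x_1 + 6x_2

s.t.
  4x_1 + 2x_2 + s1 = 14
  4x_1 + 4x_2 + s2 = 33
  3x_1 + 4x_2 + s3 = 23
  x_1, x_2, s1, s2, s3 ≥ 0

At x_1 = 1, x_2 = 5, compute slack b - a·x for each constraint:
  C1: 14 − 14 = 0  (binding)
  C2: 33 − 24 = 9  (slack)
  C3: 23 − 23 = 0  (binding)

Optimal: x_1 = 1, x_2 = 5
Binding: C1, C3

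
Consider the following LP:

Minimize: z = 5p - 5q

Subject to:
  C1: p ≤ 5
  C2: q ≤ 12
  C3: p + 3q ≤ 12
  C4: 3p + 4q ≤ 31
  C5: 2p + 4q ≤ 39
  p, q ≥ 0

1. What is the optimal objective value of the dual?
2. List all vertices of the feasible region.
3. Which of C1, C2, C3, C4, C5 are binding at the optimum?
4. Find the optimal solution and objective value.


1. -20
2. (0, 0), (5, 0), (5, 2.333), (0, 4)
3. C3
4. p = 0, q = 4, z = -20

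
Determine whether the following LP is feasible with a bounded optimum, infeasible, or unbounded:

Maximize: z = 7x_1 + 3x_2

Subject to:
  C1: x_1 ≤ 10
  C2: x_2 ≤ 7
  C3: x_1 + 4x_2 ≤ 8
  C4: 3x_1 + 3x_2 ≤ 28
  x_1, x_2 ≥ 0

Feasible with a bounded optimal solution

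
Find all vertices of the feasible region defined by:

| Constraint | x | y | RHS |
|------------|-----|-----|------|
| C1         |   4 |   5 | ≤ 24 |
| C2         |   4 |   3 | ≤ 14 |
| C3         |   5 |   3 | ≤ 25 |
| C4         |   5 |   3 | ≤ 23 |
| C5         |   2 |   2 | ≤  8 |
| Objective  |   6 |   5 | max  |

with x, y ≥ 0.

(0, 0), (3.5, 0), (2, 2), (0, 4)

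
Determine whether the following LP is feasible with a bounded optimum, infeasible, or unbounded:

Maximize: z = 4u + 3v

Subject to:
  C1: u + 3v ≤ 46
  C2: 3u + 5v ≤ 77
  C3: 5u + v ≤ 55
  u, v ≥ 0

Feasible with a bounded optimal solution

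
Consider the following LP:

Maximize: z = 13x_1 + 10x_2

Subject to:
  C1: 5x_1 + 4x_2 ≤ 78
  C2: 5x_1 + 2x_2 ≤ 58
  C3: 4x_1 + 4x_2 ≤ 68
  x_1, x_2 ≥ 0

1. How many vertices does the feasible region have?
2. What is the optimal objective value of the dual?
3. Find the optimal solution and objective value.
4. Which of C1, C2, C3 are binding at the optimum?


1. 4
2. 194
3. x_1 = 8, x_2 = 9, z = 194
4. C2, C3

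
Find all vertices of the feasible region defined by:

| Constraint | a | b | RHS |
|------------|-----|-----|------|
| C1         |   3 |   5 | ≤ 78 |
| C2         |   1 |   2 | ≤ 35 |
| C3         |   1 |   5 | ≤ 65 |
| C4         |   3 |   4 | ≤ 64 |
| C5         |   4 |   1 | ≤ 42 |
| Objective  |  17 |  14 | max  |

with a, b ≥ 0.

(0, 0), (10.5, 0), (8, 10), (5.455, 11.91), (0, 13)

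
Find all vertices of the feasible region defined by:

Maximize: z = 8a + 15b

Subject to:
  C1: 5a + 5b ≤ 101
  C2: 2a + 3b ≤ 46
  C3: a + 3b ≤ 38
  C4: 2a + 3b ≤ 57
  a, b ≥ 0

(0, 0), (20.2, 0), (14.6, 5.6), (8, 10), (0, 12.67)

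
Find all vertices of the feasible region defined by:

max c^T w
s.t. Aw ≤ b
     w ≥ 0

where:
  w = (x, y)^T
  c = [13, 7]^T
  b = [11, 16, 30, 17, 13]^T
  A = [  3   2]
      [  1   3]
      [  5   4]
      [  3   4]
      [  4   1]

(0, 0), (3.25, 0), (3, 1), (1.667, 3), (0, 4.25)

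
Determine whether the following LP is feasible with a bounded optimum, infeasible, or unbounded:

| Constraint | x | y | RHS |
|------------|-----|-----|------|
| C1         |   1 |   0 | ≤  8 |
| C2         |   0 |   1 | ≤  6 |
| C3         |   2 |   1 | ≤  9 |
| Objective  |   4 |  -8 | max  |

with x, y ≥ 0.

Feasible with a bounded optimal solution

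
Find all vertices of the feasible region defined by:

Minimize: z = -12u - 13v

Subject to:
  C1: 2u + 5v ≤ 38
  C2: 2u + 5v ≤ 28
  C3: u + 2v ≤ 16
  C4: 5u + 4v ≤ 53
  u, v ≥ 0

(0, 0), (10.6, 0), (9, 2), (0, 5.6)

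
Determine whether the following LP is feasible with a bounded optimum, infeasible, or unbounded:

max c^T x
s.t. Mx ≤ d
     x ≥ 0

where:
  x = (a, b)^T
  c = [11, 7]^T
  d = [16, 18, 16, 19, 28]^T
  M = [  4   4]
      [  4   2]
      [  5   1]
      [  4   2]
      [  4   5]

Feasible with a bounded optimal solution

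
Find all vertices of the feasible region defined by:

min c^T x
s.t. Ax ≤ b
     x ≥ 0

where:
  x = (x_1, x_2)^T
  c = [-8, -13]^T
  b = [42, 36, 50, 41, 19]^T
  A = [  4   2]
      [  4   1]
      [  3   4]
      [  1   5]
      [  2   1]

(0, 0), (9, 0), (8.5, 2), (6, 7), (0, 8.2)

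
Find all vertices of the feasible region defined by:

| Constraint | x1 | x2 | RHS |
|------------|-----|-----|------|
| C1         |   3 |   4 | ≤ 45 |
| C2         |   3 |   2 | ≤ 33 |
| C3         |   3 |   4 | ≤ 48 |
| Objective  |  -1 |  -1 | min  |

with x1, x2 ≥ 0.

(0, 0), (11, 0), (7, 6), (0, 11.25)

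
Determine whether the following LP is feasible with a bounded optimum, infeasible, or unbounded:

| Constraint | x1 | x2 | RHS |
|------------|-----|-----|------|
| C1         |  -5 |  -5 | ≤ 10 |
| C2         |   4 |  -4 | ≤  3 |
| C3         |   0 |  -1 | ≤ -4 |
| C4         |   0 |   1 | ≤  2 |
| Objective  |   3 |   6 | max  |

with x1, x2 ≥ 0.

Infeasible (no feasible solution exists)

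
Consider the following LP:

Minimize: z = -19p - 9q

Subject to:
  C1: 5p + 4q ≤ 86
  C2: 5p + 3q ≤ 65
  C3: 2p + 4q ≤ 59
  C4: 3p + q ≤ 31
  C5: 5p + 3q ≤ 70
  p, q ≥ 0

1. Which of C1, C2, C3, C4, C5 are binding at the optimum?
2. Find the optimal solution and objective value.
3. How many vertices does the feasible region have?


1. C2, C4
2. p = 7, q = 10, z = -223
3. 5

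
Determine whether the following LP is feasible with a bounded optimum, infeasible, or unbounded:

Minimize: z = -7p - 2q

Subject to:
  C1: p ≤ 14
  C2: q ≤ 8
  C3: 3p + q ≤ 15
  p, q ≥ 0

Feasible with a bounded optimal solution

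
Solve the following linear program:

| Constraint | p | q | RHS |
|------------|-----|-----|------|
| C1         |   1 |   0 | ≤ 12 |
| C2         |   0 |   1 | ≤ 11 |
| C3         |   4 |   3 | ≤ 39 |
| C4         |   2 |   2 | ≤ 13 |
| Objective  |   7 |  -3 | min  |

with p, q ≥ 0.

Evaluate the objective at each vertex of the feasible region:
  z(0, 0) = 0
  z(6.5, 0) = 45.5
  z(0, 6.5) = -19.5  ←
The minimum is at p = 0, q = 6.5.

p = 0, q = 6.5, z = -19.5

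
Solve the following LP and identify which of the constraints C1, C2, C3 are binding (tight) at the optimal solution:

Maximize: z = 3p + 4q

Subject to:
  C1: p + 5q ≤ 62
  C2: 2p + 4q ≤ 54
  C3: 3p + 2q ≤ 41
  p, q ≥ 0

At p = 7, q = 10, compute slack b - a·x for each constraint:
  C1: 62 − 57 = 5  (slack)
  C2: 54 − 54 = 0  (binding)
  C3: 41 − 41 = 0  (binding)

Optimal: p = 7, q = 10
Binding: C2, C3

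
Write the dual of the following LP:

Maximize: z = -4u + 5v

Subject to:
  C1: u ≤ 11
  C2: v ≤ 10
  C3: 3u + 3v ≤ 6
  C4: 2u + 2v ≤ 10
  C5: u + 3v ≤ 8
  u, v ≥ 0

Primal max cᵀx s.t. Ax ≤ b, x ≥ 0  →  Dual min bᵀy s.t. Aᵀy ≥ c, y ≥ 0.

Minimize: z = 11y1 + 10y2 + 6y3 + 10y4 + 8y5

Subject to:
  y1 + 3y3 + 2y4 + y5 ≥ -4
  y2 + 3y3 + 2y4 + 3y5 ≥ 5
  y1, y2, y3, y4, y5 ≥ 0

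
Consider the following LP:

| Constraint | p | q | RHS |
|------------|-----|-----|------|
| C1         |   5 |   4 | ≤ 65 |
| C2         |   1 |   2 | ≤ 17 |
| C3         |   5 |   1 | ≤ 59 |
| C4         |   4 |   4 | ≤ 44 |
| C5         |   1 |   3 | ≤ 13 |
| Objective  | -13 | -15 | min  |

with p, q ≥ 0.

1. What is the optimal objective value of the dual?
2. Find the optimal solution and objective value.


1. -145
2. p = 10, q = 1, z = -145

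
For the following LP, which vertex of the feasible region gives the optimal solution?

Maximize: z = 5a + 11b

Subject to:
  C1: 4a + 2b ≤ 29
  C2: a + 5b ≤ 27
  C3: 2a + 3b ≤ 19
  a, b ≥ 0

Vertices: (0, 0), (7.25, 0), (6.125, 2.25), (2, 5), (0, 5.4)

Evaluate the objective at each vertex of the feasible region:
  z(0, 0) = 0
  z(7.25, 0) = 36.25
  z(6.125, 2.25) = 55.38
  z(2, 5) = 65  ←
  z(0, 5.4) = 59.4
The maximum is at a = 2, b = 5.

(2, 5)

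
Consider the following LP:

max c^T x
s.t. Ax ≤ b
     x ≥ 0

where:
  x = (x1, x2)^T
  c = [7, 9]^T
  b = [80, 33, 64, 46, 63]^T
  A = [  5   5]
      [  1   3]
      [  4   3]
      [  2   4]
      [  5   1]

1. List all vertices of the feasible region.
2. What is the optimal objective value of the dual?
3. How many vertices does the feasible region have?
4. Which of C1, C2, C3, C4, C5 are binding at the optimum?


1. (0, 0), (12.6, 0), (11.75, 4.25), (9, 7), (3, 10), (0, 11)
2. 126
3. 6
4. C1, C4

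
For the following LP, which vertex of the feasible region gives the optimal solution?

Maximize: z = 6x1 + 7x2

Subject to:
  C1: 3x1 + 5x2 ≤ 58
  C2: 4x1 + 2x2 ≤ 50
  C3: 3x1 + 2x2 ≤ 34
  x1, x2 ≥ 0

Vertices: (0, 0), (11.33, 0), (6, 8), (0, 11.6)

Evaluate the objective at each vertex of the feasible region:
  z(0, 0) = 0
  z(11.33, 0) = 68
  z(6, 8) = 92  ←
  z(0, 11.6) = 81.2
The maximum is at x1 = 6, x2 = 8.

(6, 8)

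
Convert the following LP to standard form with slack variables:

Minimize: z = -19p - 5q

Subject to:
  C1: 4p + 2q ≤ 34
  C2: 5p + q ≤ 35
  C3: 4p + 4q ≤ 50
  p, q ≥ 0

min z = -19p - 5q

s.t.
  4p + 2q + s1 = 34
  5p + q + s2 = 35
  4p + 4q + s3 = 50
  p, q, s1, s2, s3 ≥ 0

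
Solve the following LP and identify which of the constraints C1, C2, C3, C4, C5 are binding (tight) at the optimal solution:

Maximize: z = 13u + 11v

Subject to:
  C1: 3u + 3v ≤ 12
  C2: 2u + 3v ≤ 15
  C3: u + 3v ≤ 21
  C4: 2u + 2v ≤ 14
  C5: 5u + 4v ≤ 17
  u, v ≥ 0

At u = 1, v = 3, compute slack b - a·x for each constraint:
  C1: 12 − 12 = 0  (binding)
  C2: 15 − 11 = 4  (slack)
  C3: 21 − 10 = 11  (slack)
  C4: 14 − 8 = 6  (slack)
  C5: 17 − 17 = 0  (binding)

Optimal: u = 1, v = 3
Binding: C1, C5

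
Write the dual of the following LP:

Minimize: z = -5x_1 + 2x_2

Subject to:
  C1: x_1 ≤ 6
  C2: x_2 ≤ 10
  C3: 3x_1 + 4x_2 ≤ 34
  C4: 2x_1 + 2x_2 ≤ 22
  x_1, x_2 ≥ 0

Primal min cᵀx s.t. Ax ≤ b, x ≥ 0  →  Dual max −bᵀy s.t. Aᵀy ≥ −c, y ≥ 0.

Maximize: z = -6y1 - 10y2 - 34y3 - 22y4

Subject to:
  y1 + 3y3 + 2y4 ≥ 5
  y2 + 4y3 + 2y4 ≥ -2
  y1, y2, y3, y4 ≥ 0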